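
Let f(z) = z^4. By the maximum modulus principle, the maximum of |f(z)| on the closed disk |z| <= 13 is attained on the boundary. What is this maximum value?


Step 1: On |z| = 13, |f(z)| = |z|^4 = 13^4
Step 2: By maximum modulus principle, maximum is on boundary.
Step 3: Maximum = 28561 = 28561

28561


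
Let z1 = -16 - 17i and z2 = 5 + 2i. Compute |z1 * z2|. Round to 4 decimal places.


Step 1: |z1| = sqrt((-16)^2 + (-17)^2) = sqrt(545)
Step 2: |z2| = sqrt(5^2 + 2^2) = sqrt(29)
Step 3: |z1*z2| = |z1|*|z2| = sqrt(545) * sqrt(29) = sqrt(545 * 29) = sqrt(15805)
Step 4: = 125.7179

125.7179


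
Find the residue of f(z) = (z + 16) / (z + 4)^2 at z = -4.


Step 1: Pole of order 2 at z = -4
Step 2: Res = lim d/dz [(z + 4)^2 * f(z)] as z -> -4
Step 3: (z + 4)^2 * f(z) = z + 16
Step 4: d/dz[z + 16] = 1

1


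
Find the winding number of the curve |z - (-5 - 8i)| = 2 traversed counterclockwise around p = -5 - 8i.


Step 1: Center c = (-5, -8), radius = 2
Step 2: |p - c|^2 = 0^2 + 0^2 = 0
Step 3: r^2 = 4
Step 4: |p-c| < r so winding number = 1

1


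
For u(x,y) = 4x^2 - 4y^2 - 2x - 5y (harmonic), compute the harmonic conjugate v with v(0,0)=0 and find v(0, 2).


Step 1: v_x = -u_y = 8y + 5
Step 2: v_y = u_x = 8x - 2
Step 3: v = 8xy + 5x - 2y + C
Step 4: v(0,0) = 0 => C = 0
Step 5: v(0, 2) = -4

-4


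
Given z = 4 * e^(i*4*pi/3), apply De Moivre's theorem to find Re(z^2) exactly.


Step 1: By De Moivre's theorem, z^2 = 4^2 * e^(i*2*4*pi/3) = 16 * (cos(8*pi/3) + i*sin(8*pi/3))
Step 2: |z|^2 = 4^2 = 16
Step 3: Reduce the angle mod 2*pi: 8*pi/3 - 2*pi = 2*pi/3
Step 4: cos(2*pi/3) = -1/2
Step 5: Re(z^2) = 16 * (-1/2) = -8

-8


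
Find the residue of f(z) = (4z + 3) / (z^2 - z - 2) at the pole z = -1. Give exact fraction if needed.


Step 1: Q(z) = z^2 - z - 2 = (z + 1)(z - 2)
Step 2: Q'(z) = 2z - 1
Step 3: Q'(-1) = -3, P(-1) = -1
Step 4: Res = P(-1)/Q'(-1) = -1/(-3) = 1/3

1/3


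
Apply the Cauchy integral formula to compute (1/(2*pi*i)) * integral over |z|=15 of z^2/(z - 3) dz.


Step 1: f(z) = z^2, a = 3 is inside |z| = 15
Step 2: By Cauchy integral formula: (1/(2pi*i)) * integral = f(a)
Step 3: f(3) = 3^2 = 9

9


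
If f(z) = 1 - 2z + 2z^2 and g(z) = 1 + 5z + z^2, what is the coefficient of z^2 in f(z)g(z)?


Step 1: z^2 term in f*g comes from: (1)*(z^2) + (-2z)*(5z) + (2z^2)*(1)
Step 2: = 1 - 10 + 2
Step 3: = -7

-7


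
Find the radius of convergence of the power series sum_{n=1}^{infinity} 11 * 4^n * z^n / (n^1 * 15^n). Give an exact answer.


Step 1: General term a_n = 11 * 4^n / (n^1 * 15^n)
Step 2: By the root test, |a_n|^(1/n) = 11^(1/n) * 4 / (n^(1/n) * 15) -> 4/15 as n -> infinity (since 11^(1/n) -> 1 and n^(1/n) -> 1)
Step 3: R = 1/lim|a_n|^(1/n) = 15/4

15/4


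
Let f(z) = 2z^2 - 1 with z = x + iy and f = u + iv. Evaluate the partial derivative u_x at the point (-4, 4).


Step 1: f(z) = 2(x+iy)^2 - 1
Step 2: u = 2(x^2 - y^2) - 1
Step 3: u_x = 4x + 0
Step 4: At (-4, 4): u_x = -16 + 0 = -16

-16


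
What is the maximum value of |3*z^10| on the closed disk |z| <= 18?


Step 1: On |z| = 18, |f(z)| = 3 * |z|^10 = 3 * 18^10
Step 2: By maximum modulus principle, maximum is on boundary.
Step 3: Maximum = 3 * 3570467226624 = 10711401679872

10711401679872


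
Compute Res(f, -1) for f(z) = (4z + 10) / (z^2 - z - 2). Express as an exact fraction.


Step 1: Q(z) = z^2 - z - 2 = (z + 1)(z - 2)
Step 2: Q'(z) = 2z - 1
Step 3: Q'(-1) = -3, P(-1) = 6
Step 4: Res = P(-1)/Q'(-1) = 6/(-3) = -2

-2


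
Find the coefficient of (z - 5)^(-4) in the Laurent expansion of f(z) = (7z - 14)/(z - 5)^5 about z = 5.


Step 1: Write the numerator in powers of (z - 5): 7z - 14 = 7(z - 5) + (7*5 - 14) = 7(z - 5) + 21
Step 2: Divide by (z - 5)^5: f(z) = 21(z - 5)^(-5) + 7(z - 5)^(-4)
Step 3: This finite sum is the Laurent series of f about z = 5.
Step 4: Coefficient of (z - 5)^(-4) = coefficient of (z - 5) in the re-centred numerator = 7

7


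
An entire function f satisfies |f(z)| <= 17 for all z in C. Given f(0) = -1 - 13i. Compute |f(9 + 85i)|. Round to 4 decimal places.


Step 1: By Liouville's theorem, a bounded entire function is constant.
Step 2: f(z) = f(0) = -1 - 13i for all z.
Step 3: |f(w)| = |-1 - 13i| = sqrt(1 + 169)
Step 4: = 13.0384

13.0384


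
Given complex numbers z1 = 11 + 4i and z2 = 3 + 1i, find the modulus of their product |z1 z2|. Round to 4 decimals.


Step 1: |z1| = sqrt(11^2 + 4^2) = sqrt(137)
Step 2: |z2| = sqrt(3^2 + 1^2) = sqrt(10)
Step 3: |z1*z2| = |z1|*|z2| = sqrt(137) * sqrt(10) = sqrt(137 * 10) = sqrt(1370)
Step 4: = 37.0135

37.0135


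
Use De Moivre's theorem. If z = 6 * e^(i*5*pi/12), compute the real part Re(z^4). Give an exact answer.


Step 1: By De Moivre's theorem, z^4 = 6^4 * e^(i*4*5*pi/12) = 1296 * (cos(5*pi/3) + i*sin(5*pi/3))
Step 2: |z|^4 = 6^4 = 1296
Step 3: The angle 5*pi/3 already lies in [0, 2*pi)
Step 4: cos(5*pi/3) = 1/2
Step 5: Re(z^4) = 1296 * 1/2 = 648

648


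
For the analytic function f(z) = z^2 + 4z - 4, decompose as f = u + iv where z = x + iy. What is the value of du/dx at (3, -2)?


Step 1: f(z) = (x+iy)^2 + 4(x+iy) - 4
Step 2: u = (x^2 - y^2) + 4x - 4
Step 3: u_x = 2x + 4
Step 4: At (3, -2): u_x = 6 + 4 = 10

10


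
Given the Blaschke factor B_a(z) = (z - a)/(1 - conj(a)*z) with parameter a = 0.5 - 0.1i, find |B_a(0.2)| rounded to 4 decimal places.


Step 1: Numerator z0 - a = 0.2 - (0.5 - 0.1i) = -0.3 + 0.1i
Step 2: Denominator 1 - conj(a)*z0 = 1 - (0.5 + 0.1i)*0.2 = 0.9 - 0.02i
Step 3: |z0 - a|^2 = (-0.3)^2 + 0.1^2 = 0.1; |1 - conj(a)*z0|^2 = 0.9^2 + (-0.02)^2 = 0.8104
Step 4: |B_a(0.2)| = sqrt(0.1 / 0.8104) = sqrt(0.123396)
Step 5: = 0.3513

0.3513


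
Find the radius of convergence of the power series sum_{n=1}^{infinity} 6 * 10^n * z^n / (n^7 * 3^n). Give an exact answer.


Step 1: General term a_n = 6 * 10^n / (n^7 * 3^n)
Step 2: By the root test, |a_n|^(1/n) = 6^(1/n) * 10 / (n^(7/n) * 3) -> 10/3 as n -> infinity (since 6^(1/n) -> 1 and n^(7/n) -> 1)
Step 3: R = 1/lim|a_n|^(1/n) = 3/10

3/10


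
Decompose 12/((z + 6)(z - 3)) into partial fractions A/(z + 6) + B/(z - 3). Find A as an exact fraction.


Step 1: Multiply both sides by (z + 6) and set z = -6
Step 2: A = 12 / (-6 - 3)
Step 3: A = 12 / (-9)
Step 4: A = -4/3

-4/3


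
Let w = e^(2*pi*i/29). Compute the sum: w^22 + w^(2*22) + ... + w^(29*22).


Step 1: The sum sum_{j=1}^{n} w^(k*j) equals n if n | k, else 0.
Step 2: Here n = 29, k = 22
Step 3: Does n divide k? 29 | 22 -> False
Step 4: Sum = 0

0


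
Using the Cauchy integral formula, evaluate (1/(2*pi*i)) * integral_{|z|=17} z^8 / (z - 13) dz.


Step 1: f(z) = z^8, a = 13 is inside |z| = 17
Step 2: By Cauchy integral formula: (1/(2pi*i)) * integral = f(a)
Step 3: f(13) = 13^8 = 815730721

815730721


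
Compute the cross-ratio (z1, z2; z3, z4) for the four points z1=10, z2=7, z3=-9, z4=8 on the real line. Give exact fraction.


Step 1: (z1-z3)(z2-z4) = 19 * (-1) = -19
Step 2: (z1-z4)(z2-z3) = 2 * 16 = 32
Step 3: Cross-ratio = -19/32 = -19/32

-19/32


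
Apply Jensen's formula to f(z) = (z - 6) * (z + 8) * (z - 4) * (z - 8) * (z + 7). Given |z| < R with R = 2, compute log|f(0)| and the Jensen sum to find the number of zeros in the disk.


Jensen's formula: (1/2pi)*integral log|f(Re^it)|dt = log|f(0)| + sum_{|a_k|<R} log(R/|a_k|)
Step 1: f(0) = (-6) * 8 * (-4) * (-8) * 7 = -10752
Step 2: log|f(0)| = log|6| + log|-8| + log|4| + log|8| + log|-7| = 9.2828
Step 3: Zeros inside |z| < 2: none
Step 4: Jensen sum = (empty sum) = 0
Step 5: n(R) = number of terms in the Jensen sum = count of zeros inside |z| < 2 = 0

0


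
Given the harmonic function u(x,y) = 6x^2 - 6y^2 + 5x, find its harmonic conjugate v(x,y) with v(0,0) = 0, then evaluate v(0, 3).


Step 1: v_x = -u_y = 12y + 0
Step 2: v_y = u_x = 12x + 5
Step 3: v = 12xy + 5y + C
Step 4: v(0,0) = 0 => C = 0
Step 5: v(0, 3) = 15

15


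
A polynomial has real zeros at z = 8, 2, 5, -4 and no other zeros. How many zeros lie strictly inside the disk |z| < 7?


Step 1: Check each root:
  z = 8: |8| = 8 >= 7
  z = 2: |2| = 2 < 7
  z = 5: |5| = 5 < 7
  z = -4: |-4| = 4 < 7
Step 2: Count = 3

3


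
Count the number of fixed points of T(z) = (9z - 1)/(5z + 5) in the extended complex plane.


Step 1: Fixed points satisfy T(z) = z
Step 2: 5z^2 - 4z + 1 = 0
Step 3: Discriminant = (-4)^2 - 4*5*1 = -4
Step 4: Number of fixed points = 2

2


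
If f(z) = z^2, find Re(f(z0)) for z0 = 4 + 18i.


Step 1: z0 = 4 + 18i
Step 2: z0^2 = 4^2 - 18^2 + 144i
Step 3: real part = 16 - 324 = -308

-308


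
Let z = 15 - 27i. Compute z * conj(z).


Step 1: conj(z) = 15 + 27i
Step 2: z * conj(z) = 15^2 + (-27)^2
Step 3: = 225 + 729 = 954

954


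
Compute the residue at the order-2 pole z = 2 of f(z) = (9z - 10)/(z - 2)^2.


Step 1: Pole of order 2 at z = 2
Step 2: Res = lim d/dz [(z - 2)^2 * f(z)] as z -> 2
Step 3: (z - 2)^2 * f(z) = 9z - 10
Step 4: d/dz[9z - 10] = 9

9


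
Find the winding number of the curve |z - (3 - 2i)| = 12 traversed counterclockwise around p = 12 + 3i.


Step 1: Center c = (3, -2), radius = 12
Step 2: |p - c|^2 = 9^2 + 5^2 = 106
Step 3: r^2 = 144
Step 4: |p-c| < r so winding number = 1

1


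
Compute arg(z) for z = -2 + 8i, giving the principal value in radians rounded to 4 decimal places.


Step 1: z = -2 + 8i
Step 2: arg(z) = atan2(8, -2)
Step 3: arg(z) = 1.8158

1.8158


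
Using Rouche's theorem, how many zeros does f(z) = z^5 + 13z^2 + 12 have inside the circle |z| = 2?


Step 1: On |z| = 2 the three terms have sizes |z^5| = 2^5 = 32, |13z^2| = 13*2^2 = 52, |12| = 12
Step 2: The dominant term is g(z) = 13z^2; let h(z) = z^5 + 12 so f = g + h
Step 3: On |z| = 2: |g| = 52 and |h| <= 32 + 12 = 44
Step 4: Since 52 > 44, |h| < |g| on |z| = 2, so by Rouche f has the same number of zeros as g inside |z| < 2
Step 5: g(z) = 13z^2 has 2 zeros (at the origin, multiplicity 2) inside |z| < 2. Answer = 2

2


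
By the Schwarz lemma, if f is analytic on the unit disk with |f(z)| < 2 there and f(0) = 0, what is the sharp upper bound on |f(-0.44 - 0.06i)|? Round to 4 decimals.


Step 1: g = f/2 maps D -> D with g(0) = 0, so by the Schwarz lemma |g(z)| <= |z|, i.e. |f(z)| <= 2|z|; this is sharp (f(z) = 2z).
Step 2: |z0|^2 = (-0.44)^2 + (-0.06)^2 = 0.1972
Step 3: |z0| = sqrt(0.1972) = 0.444072
Step 4: Best bound = 2 * |z0| = 2 * 0.444072 = 0.8881

0.8881


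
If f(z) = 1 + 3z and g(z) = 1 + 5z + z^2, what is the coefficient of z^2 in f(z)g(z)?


Step 1: z^2 term in f*g comes from: (1)*(z^2) + (3z)*(5z) + (0)*(1)
Step 2: = 1 + 15 + 0
Step 3: = 16

16


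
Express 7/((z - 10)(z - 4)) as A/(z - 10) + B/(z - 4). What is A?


Step 1: Multiply both sides by (z - 10) and set z = 10
Step 2: A = 7 / (10 - 4)
Step 3: A = 7 / 6
Step 4: A = 7/6

7/6


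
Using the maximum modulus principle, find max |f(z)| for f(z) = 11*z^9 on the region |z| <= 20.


Step 1: On |z| = 20, |f(z)| = 11 * |z|^9 = 11 * 20^9
Step 2: By maximum modulus principle, maximum is on boundary.
Step 3: Maximum = 11 * 512000000000 = 5632000000000

5632000000000


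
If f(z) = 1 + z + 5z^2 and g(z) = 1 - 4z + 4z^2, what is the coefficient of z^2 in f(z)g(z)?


Step 1: z^2 term in f*g comes from: (1)*(4z^2) + (z)*(-4z) + (5z^2)*(1)
Step 2: = 4 - 4 + 5
Step 3: = 5

5


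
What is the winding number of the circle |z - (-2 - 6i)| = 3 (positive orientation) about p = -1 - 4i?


Step 1: Center c = (-2, -6), radius = 3
Step 2: |p - c|^2 = 1^2 + 2^2 = 5
Step 3: r^2 = 9
Step 4: |p-c| < r so winding number = 1

1


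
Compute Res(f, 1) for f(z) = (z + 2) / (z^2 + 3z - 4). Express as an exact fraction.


Step 1: Q(z) = z^2 + 3z - 4 = (z - 1)(z + 4)
Step 2: Q'(z) = 2z + 3
Step 3: Q'(1) = 5, P(1) = 3
Step 4: Res = P(1)/Q'(1) = 3/5 = 3/5

3/5


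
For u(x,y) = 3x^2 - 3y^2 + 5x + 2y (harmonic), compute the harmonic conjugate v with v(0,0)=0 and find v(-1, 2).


Step 1: v_x = -u_y = 6y - 2
Step 2: v_y = u_x = 6x + 5
Step 3: v = 6xy - 2x + 5y + C
Step 4: v(0,0) = 0 => C = 0
Step 5: v(-1, 2) = 0

0


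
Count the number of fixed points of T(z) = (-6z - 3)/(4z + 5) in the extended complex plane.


Step 1: Fixed points satisfy T(z) = z
Step 2: 4z^2 + 11z + 3 = 0
Step 3: Discriminant = 11^2 - 4*4*3 = 73
Step 4: Number of fixed points = 2

2


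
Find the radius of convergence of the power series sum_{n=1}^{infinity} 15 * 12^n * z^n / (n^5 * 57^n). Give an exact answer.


Step 1: General term a_n = 15 * 12^n / (n^5 * 57^n)
Step 2: By the root test, |a_n|^(1/n) = 15^(1/n) * 12 / (n^(5/n) * 57) -> 12/57 as n -> infinity (since 15^(1/n) -> 1 and n^(5/n) -> 1)
Step 3: R = 1/lim|a_n|^(1/n) = 57/12 = 19/4

19/4


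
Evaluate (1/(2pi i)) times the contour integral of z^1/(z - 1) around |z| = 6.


Step 1: f(z) = z^1, a = 1 is inside |z| = 6
Step 2: By Cauchy integral formula: (1/(2pi*i)) * integral = f(a)
Step 3: f(1) = 1^1 = 1

1


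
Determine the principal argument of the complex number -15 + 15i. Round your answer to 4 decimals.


Step 1: z = -15 + 15i
Step 2: arg(z) = atan2(15, -15)
Step 3: arg(z) = 2.3562

2.3562


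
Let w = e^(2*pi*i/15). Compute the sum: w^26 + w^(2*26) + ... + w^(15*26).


Step 1: The sum sum_{j=1}^{n} w^(k*j) equals n if n | k, else 0.
Step 2: Here n = 15, k = 26
Step 3: Does n divide k? 15 | 26 -> False
Step 4: Sum = 0

0


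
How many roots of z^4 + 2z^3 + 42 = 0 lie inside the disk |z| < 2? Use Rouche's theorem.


Step 1: On |z| = 2 the three terms have sizes |z^4| = 2^4 = 16, |2z^3| = 2*2^3 = 16, |42| = 42
Step 2: The dominant term is g(z) = 42; let h(z) = z^4 + 2z^3 so f = g + h
Step 3: On |z| = 2: |g| = 42 and |h| <= 16 + 16 = 32
Step 4: Since 42 > 32, |h| < |g| on |z| = 2, so by Rouche f has the same number of zeros as g inside |z| < 2
Step 5: g(z) = 42 is a nonzero constant with no zeros inside |z| < 2. Answer = 0

0


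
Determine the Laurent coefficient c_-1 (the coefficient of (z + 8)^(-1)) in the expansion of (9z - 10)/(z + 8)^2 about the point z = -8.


Step 1: Write the numerator in powers of (z + 8): 9z - 10 = 9(z + 8) + (9*(-8) - 10) = 9(z + 8) - 82
Step 2: Divide by (z + 8)^2: f(z) = -82(z + 8)^(-2) + 9(z + 8)^(-1)
Step 3: This finite sum is the Laurent series of f about z = -8.
Step 4: Coefficient of (z + 8)^(-1) = coefficient of (z + 8) in the re-centred numerator = 9

9


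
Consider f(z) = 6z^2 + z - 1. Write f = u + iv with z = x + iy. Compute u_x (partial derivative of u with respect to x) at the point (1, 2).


Step 1: f(z) = 6(x+iy)^2 + (x+iy) - 1
Step 2: u = 6(x^2 - y^2) + x - 1
Step 3: u_x = 12x + 1
Step 4: At (1, 2): u_x = 12 + 1 = 13

13


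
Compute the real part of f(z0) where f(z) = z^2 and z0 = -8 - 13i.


Step 1: z0 = -8 - 13i
Step 2: z0^2 = (-8)^2 - (-13)^2 + 208i
Step 3: real part = 64 - 169 = -105

-105


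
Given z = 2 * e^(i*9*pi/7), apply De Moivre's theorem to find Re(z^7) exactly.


Step 1: By De Moivre's theorem, z^7 = 2^7 * e^(i*7*9*pi/7) = 128 * (cos(9*pi) + i*sin(9*pi))
Step 2: |z|^7 = 2^7 = 128
Step 3: Reduce the angle mod 2*pi: 9*pi - 8*pi = pi
Step 4: cos(pi) = -1
Step 5: Re(z^7) = 128 * (-1) = -128

-128


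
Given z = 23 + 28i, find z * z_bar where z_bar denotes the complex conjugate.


Step 1: conj(z) = 23 - 28i
Step 2: z * conj(z) = 23^2 + 28^2
Step 3: = 529 + 784 = 1313

1313


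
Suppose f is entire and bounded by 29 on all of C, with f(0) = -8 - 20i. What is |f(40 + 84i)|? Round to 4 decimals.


Step 1: By Liouville's theorem, a bounded entire function is constant.
Step 2: f(z) = f(0) = -8 - 20i for all z.
Step 3: |f(w)| = |-8 - 20i| = sqrt(64 + 400)
Step 4: = 21.5407

21.5407


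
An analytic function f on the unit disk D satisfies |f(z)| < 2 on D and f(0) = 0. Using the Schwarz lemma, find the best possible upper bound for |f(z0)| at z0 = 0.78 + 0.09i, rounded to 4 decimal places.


Step 1: g = f/2 maps D -> D with g(0) = 0, so by the Schwarz lemma |g(z)| <= |z|, i.e. |f(z)| <= 2|z|; this is sharp (f(z) = 2z).
Step 2: |z0|^2 = 0.78^2 + 0.09^2 = 0.6165
Step 3: |z0| = sqrt(0.6165) = 0.785175
Step 4: Best bound = 2 * |z0| = 2 * 0.785175 = 1.5704

1.5704


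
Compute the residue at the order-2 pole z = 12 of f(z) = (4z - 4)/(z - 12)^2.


Step 1: Pole of order 2 at z = 12
Step 2: Res = lim d/dz [(z - 12)^2 * f(z)] as z -> 12
Step 3: (z - 12)^2 * f(z) = 4z - 4
Step 4: d/dz[4z - 4] = 4

4


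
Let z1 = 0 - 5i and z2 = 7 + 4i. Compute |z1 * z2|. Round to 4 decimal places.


Step 1: |z1| = sqrt(0^2 + (-5)^2) = sqrt(25)
Step 2: |z2| = sqrt(7^2 + 4^2) = sqrt(65)
Step 3: |z1*z2| = |z1|*|z2| = sqrt(25) * sqrt(65) = sqrt(25 * 65) = sqrt(1625)
Step 4: = 40.3113

40.3113


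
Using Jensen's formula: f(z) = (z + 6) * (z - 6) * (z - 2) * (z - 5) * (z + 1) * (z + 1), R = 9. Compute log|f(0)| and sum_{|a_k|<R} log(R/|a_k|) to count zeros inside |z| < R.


Jensen's formula: (1/2pi)*integral log|f(Re^it)|dt = log|f(0)| + sum_{|a_k|<R} log(R/|a_k|)
Step 1: f(0) = 6 * (-6) * (-2) * (-5) * 1 * 1 = -360
Step 2: log|f(0)| = log|-6| + log|6| + log|2| + log|5| + log|-1| + log|-1| = 5.8861
Step 3: Zeros inside |z| < 9: -6, 6, 2, 5, -1, -1
Step 4: Jensen sum = log(9/6) + log(9/6) + log(9/2) + log(9/5) + log(9/1) + log(9/1) = 7.2972
Step 5: n(R) = number of terms in the Jensen sum = count of zeros inside |z| < 9 = 6

6


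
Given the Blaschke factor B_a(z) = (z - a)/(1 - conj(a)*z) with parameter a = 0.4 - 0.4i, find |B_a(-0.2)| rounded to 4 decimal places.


Step 1: Numerator z0 - a = -0.2 - (0.4 - 0.4i) = -0.6 + 0.4i
Step 2: Denominator 1 - conj(a)*z0 = 1 - (0.4 + 0.4i)*(-0.2) = 1.08 + 0.08i
Step 3: |z0 - a|^2 = (-0.6)^2 + 0.4^2 = 0.52; |1 - conj(a)*z0|^2 = 1.08^2 + 0.08^2 = 1.1728
Step 4: |B_a(-0.2)| = sqrt(0.52 / 1.1728) = sqrt(0.443383)
Step 5: = 0.6659

0.6659


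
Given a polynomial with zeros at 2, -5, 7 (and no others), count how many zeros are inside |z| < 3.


Step 1: Check each root:
  z = 2: |2| = 2 < 3
  z = -5: |-5| = 5 >= 3
  z = 7: |7| = 7 >= 3
Step 2: Count = 1

1


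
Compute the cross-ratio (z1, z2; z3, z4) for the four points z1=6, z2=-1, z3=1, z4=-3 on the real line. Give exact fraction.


Step 1: (z1-z3)(z2-z4) = 5 * 2 = 10
Step 2: (z1-z4)(z2-z3) = 9 * (-2) = -18
Step 3: Cross-ratio = -10/18 = -5/9

-5/9


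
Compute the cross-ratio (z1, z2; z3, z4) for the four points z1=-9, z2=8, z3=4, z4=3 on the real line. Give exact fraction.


Step 1: (z1-z3)(z2-z4) = (-13) * 5 = -65
Step 2: (z1-z4)(z2-z3) = (-12) * 4 = -48
Step 3: Cross-ratio = 65/48 = 65/48

65/48


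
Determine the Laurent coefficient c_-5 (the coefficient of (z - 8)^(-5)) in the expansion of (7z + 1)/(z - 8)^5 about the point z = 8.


Step 1: Write the numerator in powers of (z - 8): 7z + 1 = 7(z - 8) + (7*8 + 1) = 7(z - 8) + 57
Step 2: Divide by (z - 8)^5: f(z) = 57(z - 8)^(-5) + 7(z - 8)^(-4)
Step 3: This finite sum is the Laurent series of f about z = 8.
Step 4: Coefficient of (z - 8)^(-5) = 7*8 + 1 = 57

57


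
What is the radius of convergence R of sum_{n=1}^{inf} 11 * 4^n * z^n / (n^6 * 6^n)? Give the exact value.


Step 1: General term a_n = 11 * 4^n / (n^6 * 6^n)
Step 2: By the root test, |a_n|^(1/n) = 11^(1/n) * 4 / (n^(6/n) * 6) -> 4/6 as n -> infinity (since 11^(1/n) -> 1 and n^(6/n) -> 1)
Step 3: R = 1/lim|a_n|^(1/n) = 6/4 = 3/2

3/2


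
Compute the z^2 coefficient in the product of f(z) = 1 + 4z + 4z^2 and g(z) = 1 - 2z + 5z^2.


Step 1: z^2 term in f*g comes from: (1)*(5z^2) + (4z)*(-2z) + (4z^2)*(1)
Step 2: = 5 - 8 + 4
Step 3: = 1

1


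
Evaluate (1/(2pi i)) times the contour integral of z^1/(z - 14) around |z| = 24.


Step 1: f(z) = z^1, a = 14 is inside |z| = 24
Step 2: By Cauchy integral formula: (1/(2pi*i)) * integral = f(a)
Step 3: f(14) = 14^1 = 14

14


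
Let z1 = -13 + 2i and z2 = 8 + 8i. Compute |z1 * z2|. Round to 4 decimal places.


Step 1: |z1| = sqrt((-13)^2 + 2^2) = sqrt(173)
Step 2: |z2| = sqrt(8^2 + 8^2) = sqrt(128)
Step 3: |z1*z2| = |z1|*|z2| = sqrt(173) * sqrt(128) = sqrt(173 * 128) = sqrt(22144)
Step 4: = 148.8086

148.8086


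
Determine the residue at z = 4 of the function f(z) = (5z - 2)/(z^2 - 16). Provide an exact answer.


Step 1: Q(z) = z^2 - 16 = (z - 4)(z + 4)
Step 2: Q'(z) = 2z
Step 3: Q'(4) = 8, P(4) = 18
Step 4: Res = P(4)/Q'(4) = 18/8 = 9/4

9/4


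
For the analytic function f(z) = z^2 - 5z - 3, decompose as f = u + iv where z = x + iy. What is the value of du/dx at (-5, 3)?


Step 1: f(z) = (x+iy)^2 - 5(x+iy) - 3
Step 2: u = (x^2 - y^2) - 5x - 3
Step 3: u_x = 2x - 5
Step 4: At (-5, 3): u_x = -10 - 5 = -15

-15


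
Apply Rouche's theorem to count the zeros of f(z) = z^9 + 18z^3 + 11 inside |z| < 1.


Step 1: On |z| = 1 the three terms have sizes |z^9| = 1^9 = 1, |18z^3| = 18*1^3 = 18, |11| = 11
Step 2: The dominant term is g(z) = 18z^3; let h(z) = z^9 + 11 so f = g + h
Step 3: On |z| = 1: |g| = 18 and |h| <= 1 + 11 = 12
Step 4: Since 18 > 12, |h| < |g| on |z| = 1, so by Rouche f has the same number of zeros as g inside |z| < 1
Step 5: g(z) = 18z^3 has 3 zeros (at the origin, multiplicity 3) inside |z| < 1. Answer = 3

3


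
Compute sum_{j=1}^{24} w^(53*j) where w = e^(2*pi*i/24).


Step 1: The sum sum_{j=1}^{n} w^(k*j) equals n if n | k, else 0.
Step 2: Here n = 24, k = 53
Step 3: Does n divide k? 24 | 53 -> False
Step 4: Sum = 0

0


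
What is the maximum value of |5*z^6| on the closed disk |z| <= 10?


Step 1: On |z| = 10, |f(z)| = 5 * |z|^6 = 5 * 10^6
Step 2: By maximum modulus principle, maximum is on boundary.
Step 3: Maximum = 5 * 1000000 = 5000000

5000000


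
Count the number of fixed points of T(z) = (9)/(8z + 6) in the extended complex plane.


Step 1: Fixed points satisfy T(z) = z
Step 2: 8z^2 + 6z - 9 = 0
Step 3: Discriminant = 6^2 - 4*8*(-9) = 324
Step 4: Number of fixed points = 2

2


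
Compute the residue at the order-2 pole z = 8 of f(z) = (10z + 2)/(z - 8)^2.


Step 1: Pole of order 2 at z = 8
Step 2: Res = lim d/dz [(z - 8)^2 * f(z)] as z -> 8
Step 3: (z - 8)^2 * f(z) = 10z + 2
Step 4: d/dz[10z + 2] = 10

10


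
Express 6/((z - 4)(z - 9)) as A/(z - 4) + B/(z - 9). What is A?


Step 1: Multiply both sides by (z - 4) and set z = 4
Step 2: A = 6 / (4 - 9)
Step 3: A = 6 / (-5)
Step 4: A = -6/5

-6/5


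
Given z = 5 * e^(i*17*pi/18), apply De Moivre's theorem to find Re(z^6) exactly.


Step 1: By De Moivre's theorem, z^6 = 5^6 * e^(i*6*17*pi/18) = 15625 * (cos(17*pi/3) + i*sin(17*pi/3))
Step 2: |z|^6 = 5^6 = 15625
Step 3: Reduce the angle mod 2*pi: 17*pi/3 - 4*pi = 5*pi/3
Step 4: cos(5*pi/3) = 1/2
Step 5: Re(z^6) = 15625 * 1/2 = 15625/2

15625/2


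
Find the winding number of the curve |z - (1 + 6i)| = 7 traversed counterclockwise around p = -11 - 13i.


Step 1: Center c = (1, 6), radius = 7
Step 2: |p - c|^2 = (-12)^2 + (-19)^2 = 505
Step 3: r^2 = 49
Step 4: |p-c| > r so winding number = 0

0


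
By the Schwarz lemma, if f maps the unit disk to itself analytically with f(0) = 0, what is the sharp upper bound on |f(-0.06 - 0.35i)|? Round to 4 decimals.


Step 1: Schwarz lemma: if f: D -> D is analytic with f(0) = 0, then |f(z)| <= |z| for all z in D, and this is sharp (f(z) = z).
Step 2: |z0|^2 = (-0.06)^2 + (-0.35)^2 = 0.1261
Step 3: |z0| = sqrt(0.1261) = 0.355106
Step 4: Best bound = |z0| = 0.3551

0.3551


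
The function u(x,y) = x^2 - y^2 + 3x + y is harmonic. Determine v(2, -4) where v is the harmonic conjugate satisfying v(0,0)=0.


Step 1: v_x = -u_y = 2y - 1
Step 2: v_y = u_x = 2x + 3
Step 3: v = 2xy - x + 3y + C
Step 4: v(0,0) = 0 => C = 0
Step 5: v(2, -4) = -30

-30


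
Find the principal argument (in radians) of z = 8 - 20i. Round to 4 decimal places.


Step 1: z = 8 - 20i
Step 2: arg(z) = atan2(-20, 8)
Step 3: arg(z) = -1.1903

-1.1903


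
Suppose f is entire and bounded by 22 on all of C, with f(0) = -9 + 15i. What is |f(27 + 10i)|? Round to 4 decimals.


Step 1: By Liouville's theorem, a bounded entire function is constant.
Step 2: f(z) = f(0) = -9 + 15i for all z.
Step 3: |f(w)| = |-9 + 15i| = sqrt(81 + 225)
Step 4: = 17.4929

17.4929


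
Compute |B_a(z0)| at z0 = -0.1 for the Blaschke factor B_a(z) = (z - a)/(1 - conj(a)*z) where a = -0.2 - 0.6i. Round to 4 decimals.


Step 1: Numerator z0 - a = -0.1 - (-0.2 - 0.6i) = 0.1 + 0.6i
Step 2: Denominator 1 - conj(a)*z0 = 1 - (-0.2 + 0.6i)*(-0.1) = 0.98 + 0.06i
Step 3: |z0 - a|^2 = 0.1^2 + 0.6^2 = 0.37; |1 - conj(a)*z0|^2 = 0.98^2 + 0.06^2 = 0.964
Step 4: |B_a(-0.1)| = sqrt(0.37 / 0.964) = sqrt(0.383817)
Step 5: = 0.6195

0.6195


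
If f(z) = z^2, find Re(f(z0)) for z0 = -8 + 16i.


Step 1: z0 = -8 + 16i
Step 2: z0^2 = (-8)^2 - 16^2 - 256i
Step 3: real part = 64 - 256 = -192

-192


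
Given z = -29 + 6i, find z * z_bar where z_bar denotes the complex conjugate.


Step 1: conj(z) = -29 - 6i
Step 2: z * conj(z) = (-29)^2 + 6^2
Step 3: = 841 + 36 = 877

877


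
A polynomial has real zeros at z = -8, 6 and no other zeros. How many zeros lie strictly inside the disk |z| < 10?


Step 1: Check each root:
  z = -8: |-8| = 8 < 10
  z = 6: |6| = 6 < 10
Step 2: Count = 2

2


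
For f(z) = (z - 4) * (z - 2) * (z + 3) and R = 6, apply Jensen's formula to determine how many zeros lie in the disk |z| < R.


Jensen's formula: (1/2pi)*integral log|f(Re^it)|dt = log|f(0)| + sum_{|a_k|<R} log(R/|a_k|)
Step 1: f(0) = (-4) * (-2) * 3 = 24
Step 2: log|f(0)| = log|4| + log|2| + log|-3| = 3.1781
Step 3: Zeros inside |z| < 6: 4, 2, -3
Step 4: Jensen sum = log(6/4) + log(6/2) + log(6/3) = 2.1972
Step 5: n(R) = number of terms in the Jensen sum = count of zeros inside |z| < 6 = 3

3


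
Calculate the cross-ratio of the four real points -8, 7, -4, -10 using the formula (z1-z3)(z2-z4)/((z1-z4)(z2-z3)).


Step 1: (z1-z3)(z2-z4) = (-4) * 17 = -68
Step 2: (z1-z4)(z2-z3) = 2 * 11 = 22
Step 3: Cross-ratio = -68/22 = -34/11

-34/11


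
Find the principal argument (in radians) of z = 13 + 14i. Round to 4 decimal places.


Step 1: z = 13 + 14i
Step 2: arg(z) = atan2(14, 13)
Step 3: arg(z) = 0.8224

0.8224


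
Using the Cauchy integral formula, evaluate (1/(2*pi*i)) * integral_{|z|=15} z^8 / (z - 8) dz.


Step 1: f(z) = z^8, a = 8 is inside |z| = 15
Step 2: By Cauchy integral formula: (1/(2pi*i)) * integral = f(a)
Step 3: f(8) = 8^8 = 16777216

16777216


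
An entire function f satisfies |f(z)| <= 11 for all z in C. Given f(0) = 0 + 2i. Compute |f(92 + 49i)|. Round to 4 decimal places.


Step 1: By Liouville's theorem, a bounded entire function is constant.
Step 2: f(z) = f(0) = 0 + 2i for all z.
Step 3: |f(w)| = |0 + 2i| = sqrt(0 + 4)
Step 4: = 2.0

2.0


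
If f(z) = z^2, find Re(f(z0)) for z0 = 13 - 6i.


Step 1: z0 = 13 - 6i
Step 2: z0^2 = 13^2 - (-6)^2 - 156i
Step 3: real part = 169 - 36 = 133

133


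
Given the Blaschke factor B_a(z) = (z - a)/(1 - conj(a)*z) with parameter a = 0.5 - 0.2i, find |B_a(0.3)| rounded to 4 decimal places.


Step 1: Numerator z0 - a = 0.3 - (0.5 - 0.2i) = -0.2 + 0.2i
Step 2: Denominator 1 - conj(a)*z0 = 1 - (0.5 + 0.2i)*0.3 = 0.85 - 0.06i
Step 3: |z0 - a|^2 = (-0.2)^2 + 0.2^2 = 0.08; |1 - conj(a)*z0|^2 = 0.85^2 + (-0.06)^2 = 0.7261
Step 4: |B_a(0.3)| = sqrt(0.08 / 0.7261) = sqrt(0.110178)
Step 5: = 0.3319

0.3319


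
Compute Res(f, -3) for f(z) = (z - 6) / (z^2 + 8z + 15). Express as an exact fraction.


Step 1: Q(z) = z^2 + 8z + 15 = (z + 3)(z + 5)
Step 2: Q'(z) = 2z + 8
Step 3: Q'(-3) = 2, P(-3) = -9
Step 4: Res = P(-3)/Q'(-3) = -9/2 = -9/2

-9/2


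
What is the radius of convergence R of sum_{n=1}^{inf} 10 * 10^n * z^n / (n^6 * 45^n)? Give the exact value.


Step 1: General term a_n = 10 * 10^n / (n^6 * 45^n)
Step 2: By the root test, |a_n|^(1/n) = 10^(1/n) * 10 / (n^(6/n) * 45) -> 10/45 as n -> infinity (since 10^(1/n) -> 1 and n^(6/n) -> 1)
Step 3: R = 1/lim|a_n|^(1/n) = 45/10 = 9/2

9/2


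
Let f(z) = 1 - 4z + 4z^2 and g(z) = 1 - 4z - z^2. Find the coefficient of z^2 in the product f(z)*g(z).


Step 1: z^2 term in f*g comes from: (1)*(-z^2) + (-4z)*(-4z) + (4z^2)*(1)
Step 2: = -1 + 16 + 4
Step 3: = 19

19


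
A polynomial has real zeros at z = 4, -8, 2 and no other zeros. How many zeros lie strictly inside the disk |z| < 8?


Step 1: Check each root:
  z = 4: |4| = 4 < 8
  z = -8: |-8| = 8 >= 8
  z = 2: |2| = 2 < 8
Step 2: Count = 2

2


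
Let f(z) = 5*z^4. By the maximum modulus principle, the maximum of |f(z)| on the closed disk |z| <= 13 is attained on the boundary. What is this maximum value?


Step 1: On |z| = 13, |f(z)| = 5 * |z|^4 = 5 * 13^4
Step 2: By maximum modulus principle, maximum is on boundary.
Step 3: Maximum = 5 * 28561 = 142805

142805


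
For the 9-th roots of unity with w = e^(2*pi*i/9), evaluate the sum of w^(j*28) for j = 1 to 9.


Step 1: The sum sum_{j=1}^{n} w^(k*j) equals n if n | k, else 0.
Step 2: Here n = 9, k = 28
Step 3: Does n divide k? 9 | 28 -> False
Step 4: Sum = 0

0


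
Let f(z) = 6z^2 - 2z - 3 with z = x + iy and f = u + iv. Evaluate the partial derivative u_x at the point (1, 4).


Step 1: f(z) = 6(x+iy)^2 - 2(x+iy) - 3
Step 2: u = 6(x^2 - y^2) - 2x - 3
Step 3: u_x = 12x - 2
Step 4: At (1, 4): u_x = 12 - 2 = 10

10


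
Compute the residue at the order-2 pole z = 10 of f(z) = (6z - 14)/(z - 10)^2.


Step 1: Pole of order 2 at z = 10
Step 2: Res = lim d/dz [(z - 10)^2 * f(z)] as z -> 10
Step 3: (z - 10)^2 * f(z) = 6z - 14
Step 4: d/dz[6z - 14] = 6

6


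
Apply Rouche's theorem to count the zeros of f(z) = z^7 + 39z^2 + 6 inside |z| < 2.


Step 1: On |z| = 2 the three terms have sizes |z^7| = 2^7 = 128, |39z^2| = 39*2^2 = 156, |6| = 6
Step 2: The dominant term is g(z) = 39z^2; let h(z) = z^7 + 6 so f = g + h
Step 3: On |z| = 2: |g| = 156 and |h| <= 128 + 6 = 134
Step 4: Since 156 > 134, |h| < |g| on |z| = 2, so by Rouche f has the same number of zeros as g inside |z| < 2
Step 5: g(z) = 39z^2 has 2 zeros (at the origin, multiplicity 2) inside |z| < 2. Answer = 2

2


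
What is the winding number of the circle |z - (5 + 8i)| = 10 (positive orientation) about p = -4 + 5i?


Step 1: Center c = (5, 8), radius = 10
Step 2: |p - c|^2 = (-9)^2 + (-3)^2 = 90
Step 3: r^2 = 100
Step 4: |p-c| < r so winding number = 1

1


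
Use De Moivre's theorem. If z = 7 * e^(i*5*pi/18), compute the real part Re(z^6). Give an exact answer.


Step 1: By De Moivre's theorem, z^6 = 7^6 * e^(i*6*5*pi/18) = 117649 * (cos(5*pi/3) + i*sin(5*pi/3))
Step 2: |z|^6 = 7^6 = 117649
Step 3: The angle 5*pi/3 already lies in [0, 2*pi)
Step 4: cos(5*pi/3) = 1/2
Step 5: Re(z^6) = 117649 * 1/2 = 117649/2

117649/2


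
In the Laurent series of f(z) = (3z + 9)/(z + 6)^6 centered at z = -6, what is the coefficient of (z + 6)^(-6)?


Step 1: Write the numerator in powers of (z + 6): 3z + 9 = 3(z + 6) + (3*(-6) + 9) = 3(z + 6) - 9
Step 2: Divide by (z + 6)^6: f(z) = -9(z + 6)^(-6) + 3(z + 6)^(-5)
Step 3: This finite sum is the Laurent series of f about z = -6.
Step 4: Coefficient of (z + 6)^(-6) = 3*(-6) + 9 = -9

-9


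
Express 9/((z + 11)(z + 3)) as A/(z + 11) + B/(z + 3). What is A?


Step 1: Multiply both sides by (z + 11) and set z = -11
Step 2: A = 9 / (-11 + 3)
Step 3: A = 9 / (-8)
Step 4: A = -9/8

-9/8


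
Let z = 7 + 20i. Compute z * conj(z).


Step 1: conj(z) = 7 - 20i
Step 2: z * conj(z) = 7^2 + 20^2
Step 3: = 49 + 400 = 449

449


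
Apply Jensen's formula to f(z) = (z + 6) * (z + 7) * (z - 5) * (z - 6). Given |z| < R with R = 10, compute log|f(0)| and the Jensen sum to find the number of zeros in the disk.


Jensen's formula: (1/2pi)*integral log|f(Re^it)|dt = log|f(0)| + sum_{|a_k|<R} log(R/|a_k|)
Step 1: f(0) = 6 * 7 * (-5) * (-6) = 1260
Step 2: log|f(0)| = log|-6| + log|-7| + log|5| + log|6| = 7.1389
Step 3: Zeros inside |z| < 10: -6, -7, 5, 6
Step 4: Jensen sum = log(10/6) + log(10/7) + log(10/5) + log(10/6) = 2.0715
Step 5: n(R) = number of terms in the Jensen sum = count of zeros inside |z| < 10 = 4

4


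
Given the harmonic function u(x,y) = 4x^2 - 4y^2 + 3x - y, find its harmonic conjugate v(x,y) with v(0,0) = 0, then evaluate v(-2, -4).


Step 1: v_x = -u_y = 8y + 1
Step 2: v_y = u_x = 8x + 3
Step 3: v = 8xy + x + 3y + C
Step 4: v(0,0) = 0 => C = 0
Step 5: v(-2, -4) = 50

50


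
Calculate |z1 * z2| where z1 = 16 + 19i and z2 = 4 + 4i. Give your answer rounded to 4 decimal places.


Step 1: |z1| = sqrt(16^2 + 19^2) = sqrt(617)
Step 2: |z2| = sqrt(4^2 + 4^2) = sqrt(32)
Step 3: |z1*z2| = |z1|*|z2| = sqrt(617) * sqrt(32) = sqrt(617 * 32) = sqrt(19744)
Step 4: = 140.5133

140.5133


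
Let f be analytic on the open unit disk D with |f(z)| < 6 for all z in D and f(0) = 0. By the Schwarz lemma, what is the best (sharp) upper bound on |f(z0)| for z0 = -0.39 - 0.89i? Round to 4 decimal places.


Step 1: g = f/6 maps D -> D with g(0) = 0, so by the Schwarz lemma |g(z)| <= |z|, i.e. |f(z)| <= 6|z|; this is sharp (f(z) = 6z).
Step 2: |z0|^2 = (-0.39)^2 + (-0.89)^2 = 0.9442
Step 3: |z0| = sqrt(0.9442) = 0.9717
Step 4: Best bound = 6 * |z0| = 6 * 0.9717 = 5.8302

5.8302


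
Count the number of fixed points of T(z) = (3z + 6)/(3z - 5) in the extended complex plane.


Step 1: Fixed points satisfy T(z) = z
Step 2: 3z^2 - 8z - 6 = 0
Step 3: Discriminant = (-8)^2 - 4*3*(-6) = 136
Step 4: Number of fixed points = 2

2


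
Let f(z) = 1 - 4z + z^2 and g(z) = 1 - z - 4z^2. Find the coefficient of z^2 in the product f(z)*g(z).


Step 1: z^2 term in f*g comes from: (1)*(-4z^2) + (-4z)*(-z) + (z^2)*(1)
Step 2: = -4 + 4 + 1
Step 3: = 1

1


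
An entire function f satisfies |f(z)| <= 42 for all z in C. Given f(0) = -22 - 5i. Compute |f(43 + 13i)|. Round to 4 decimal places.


Step 1: By Liouville's theorem, a bounded entire function is constant.
Step 2: f(z) = f(0) = -22 - 5i for all z.
Step 3: |f(w)| = |-22 - 5i| = sqrt(484 + 25)
Step 4: = 22.561

22.561


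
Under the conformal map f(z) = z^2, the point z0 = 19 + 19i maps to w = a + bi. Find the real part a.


Step 1: z0 = 19 + 19i
Step 2: z0^2 = 19^2 - 19^2 + 722i
Step 3: real part = 361 - 361 = 0

0


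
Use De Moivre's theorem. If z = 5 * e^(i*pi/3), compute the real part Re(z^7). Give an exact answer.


Step 1: By De Moivre's theorem, z^7 = 5^7 * e^(i*7*pi/3) = 78125 * (cos(7*pi/3) + i*sin(7*pi/3))
Step 2: |z|^7 = 5^7 = 78125
Step 3: Reduce the angle mod 2*pi: 7*pi/3 - 2*pi = pi/3
Step 4: cos(pi/3) = 1/2
Step 5: Re(z^7) = 78125 * 1/2 = 78125/2

78125/2


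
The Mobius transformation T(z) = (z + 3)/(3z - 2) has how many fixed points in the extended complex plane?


Step 1: Fixed points satisfy T(z) = z
Step 2: 3z^2 - 3z - 3 = 0
Step 3: Discriminant = (-3)^2 - 4*3*(-3) = 45
Step 4: Number of fixed points = 2

2


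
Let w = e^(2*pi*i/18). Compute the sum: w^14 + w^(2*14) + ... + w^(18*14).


Step 1: The sum sum_{j=1}^{n} w^(k*j) equals n if n | k, else 0.
Step 2: Here n = 18, k = 14
Step 3: Does n divide k? 18 | 14 -> False
Step 4: Sum = 0

0


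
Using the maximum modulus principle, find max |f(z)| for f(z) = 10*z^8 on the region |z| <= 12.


Step 1: On |z| = 12, |f(z)| = 10 * |z|^8 = 10 * 12^8
Step 2: By maximum modulus principle, maximum is on boundary.
Step 3: Maximum = 10 * 429981696 = 4299816960

4299816960


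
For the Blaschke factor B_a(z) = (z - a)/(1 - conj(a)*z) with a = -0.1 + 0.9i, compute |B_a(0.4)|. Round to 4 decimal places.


Step 1: Numerator z0 - a = 0.4 - (-0.1 + 0.9i) = 0.5 - 0.9i
Step 2: Denominator 1 - conj(a)*z0 = 1 - (-0.1 - 0.9i)*0.4 = 1.04 + 0.36i
Step 3: |z0 - a|^2 = 0.5^2 + (-0.9)^2 = 1.06; |1 - conj(a)*z0|^2 = 1.04^2 + 0.36^2 = 1.2112
Step 4: |B_a(0.4)| = sqrt(1.06 / 1.2112) = sqrt(0.875165)
Step 5: = 0.9355

0.9355


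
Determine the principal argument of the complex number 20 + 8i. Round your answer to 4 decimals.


Step 1: z = 20 + 8i
Step 2: arg(z) = atan2(8, 20)
Step 3: arg(z) = 0.3805

0.3805


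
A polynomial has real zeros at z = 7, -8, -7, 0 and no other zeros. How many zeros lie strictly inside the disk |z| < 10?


Step 1: Check each root:
  z = 7: |7| = 7 < 10
  z = -8: |-8| = 8 < 10
  z = -7: |-7| = 7 < 10
  z = 0: |0| = 0 < 10
Step 2: Count = 4

4


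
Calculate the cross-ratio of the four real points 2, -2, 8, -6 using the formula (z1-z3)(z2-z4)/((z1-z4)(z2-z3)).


Step 1: (z1-z3)(z2-z4) = (-6) * 4 = -24
Step 2: (z1-z4)(z2-z3) = 8 * (-10) = -80
Step 3: Cross-ratio = 24/80 = 3/10

3/10


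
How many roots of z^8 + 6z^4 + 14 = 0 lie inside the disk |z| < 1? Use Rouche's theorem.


Step 1: On |z| = 1 the three terms have sizes |z^8| = 1^8 = 1, |6z^4| = 6*1^4 = 6, |14| = 14
Step 2: The dominant term is g(z) = 14; let h(z) = z^8 + 6z^4 so f = g + h
Step 3: On |z| = 1: |g| = 14 and |h| <= 1 + 6 = 7
Step 4: Since 14 > 7, |h| < |g| on |z| = 1, so by Rouche f has the same number of zeros as g inside |z| < 1
Step 5: g(z) = 14 is a nonzero constant with no zeros inside |z| < 1. Answer = 0

0


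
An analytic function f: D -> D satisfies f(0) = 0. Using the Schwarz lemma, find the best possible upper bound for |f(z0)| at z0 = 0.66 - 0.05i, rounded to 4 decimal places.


Step 1: Schwarz lemma: if f: D -> D is analytic with f(0) = 0, then |f(z)| <= |z| for all z in D, and this is sharp (f(z) = z).
Step 2: |z0|^2 = 0.66^2 + (-0.05)^2 = 0.4381
Step 3: |z0| = sqrt(0.4381) = 0.661891
Step 4: Best bound = |z0| = 0.6619

0.6619


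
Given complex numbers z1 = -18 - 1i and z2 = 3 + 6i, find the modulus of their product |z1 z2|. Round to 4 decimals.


Step 1: |z1| = sqrt((-18)^2 + (-1)^2) = sqrt(325)
Step 2: |z2| = sqrt(3^2 + 6^2) = sqrt(45)
Step 3: |z1*z2| = |z1|*|z2| = sqrt(325) * sqrt(45) = sqrt(325 * 45) = sqrt(14625)
Step 4: = 120.9339

120.9339


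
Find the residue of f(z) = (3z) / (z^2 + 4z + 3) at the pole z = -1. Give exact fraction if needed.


Step 1: Q(z) = z^2 + 4z + 3 = (z + 1)(z + 3)
Step 2: Q'(z) = 2z + 4
Step 3: Q'(-1) = 2, P(-1) = -3
Step 4: Res = P(-1)/Q'(-1) = -3/2 = -3/2

-3/2


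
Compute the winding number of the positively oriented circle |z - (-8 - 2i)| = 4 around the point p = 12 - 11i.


Step 1: Center c = (-8, -2), radius = 4
Step 2: |p - c|^2 = 20^2 + (-9)^2 = 481
Step 3: r^2 = 16
Step 4: |p-c| > r so winding number = 0

0


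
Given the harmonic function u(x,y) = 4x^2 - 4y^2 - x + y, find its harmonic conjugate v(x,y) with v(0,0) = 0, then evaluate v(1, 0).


Step 1: v_x = -u_y = 8y - 1
Step 2: v_y = u_x = 8x - 1
Step 3: v = 8xy - x - y + C
Step 4: v(0,0) = 0 => C = 0
Step 5: v(1, 0) = -1

-1


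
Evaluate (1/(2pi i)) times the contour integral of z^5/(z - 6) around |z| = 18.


Step 1: f(z) = z^5, a = 6 is inside |z| = 18
Step 2: By Cauchy integral formula: (1/(2pi*i)) * integral = f(a)
Step 3: f(6) = 6^5 = 7776

7776


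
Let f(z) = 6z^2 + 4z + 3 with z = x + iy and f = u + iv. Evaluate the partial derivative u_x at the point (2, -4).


Step 1: f(z) = 6(x+iy)^2 + 4(x+iy) + 3
Step 2: u = 6(x^2 - y^2) + 4x + 3
Step 3: u_x = 12x + 4
Step 4: At (2, -4): u_x = 24 + 4 = 28

28


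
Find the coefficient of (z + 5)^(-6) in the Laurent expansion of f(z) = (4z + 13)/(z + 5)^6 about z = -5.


Step 1: Write the numerator in powers of (z + 5): 4z + 13 = 4(z + 5) + (4*(-5) + 13) = 4(z + 5) - 7
Step 2: Divide by (z + 5)^6: f(z) = -7(z + 5)^(-6) + 4(z + 5)^(-5)
Step 3: This finite sum is the Laurent series of f about z = -5.
Step 4: Coefficient of (z + 5)^(-6) = 4*(-5) + 13 = -7

-7


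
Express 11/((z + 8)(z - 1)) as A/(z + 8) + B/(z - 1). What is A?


Step 1: Multiply both sides by (z + 8) and set z = -8
Step 2: A = 11 / (-8 - 1)
Step 3: A = 11 / (-9)
Step 4: A = -11/9

-11/9


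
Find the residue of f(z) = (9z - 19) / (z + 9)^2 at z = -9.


Step 1: Pole of order 2 at z = -9
Step 2: Res = lim d/dz [(z + 9)^2 * f(z)] as z -> -9
Step 3: (z + 9)^2 * f(z) = 9z - 19
Step 4: d/dz[9z - 19] = 9

9


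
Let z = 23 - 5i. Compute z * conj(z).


Step 1: conj(z) = 23 + 5i
Step 2: z * conj(z) = 23^2 + (-5)^2
Step 3: = 529 + 25 = 554

554


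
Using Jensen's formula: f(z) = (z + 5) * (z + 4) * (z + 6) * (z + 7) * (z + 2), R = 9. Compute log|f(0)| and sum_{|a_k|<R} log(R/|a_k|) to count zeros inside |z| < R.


Jensen's formula: (1/2pi)*integral log|f(Re^it)|dt = log|f(0)| + sum_{|a_k|<R} log(R/|a_k|)
Step 1: f(0) = 5 * 4 * 6 * 7 * 2 = 1680
Step 2: log|f(0)| = log|-5| + log|-4| + log|-6| + log|-7| + log|-2| = 7.4265
Step 3: Zeros inside |z| < 9: -5, -4, -6, -7, -2
Step 4: Jensen sum = log(9/5) + log(9/4) + log(9/6) + log(9/7) + log(9/2) = 3.5596
Step 5: n(R) = number of terms in the Jensen sum = count of zeros inside |z| < 9 = 5

5
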